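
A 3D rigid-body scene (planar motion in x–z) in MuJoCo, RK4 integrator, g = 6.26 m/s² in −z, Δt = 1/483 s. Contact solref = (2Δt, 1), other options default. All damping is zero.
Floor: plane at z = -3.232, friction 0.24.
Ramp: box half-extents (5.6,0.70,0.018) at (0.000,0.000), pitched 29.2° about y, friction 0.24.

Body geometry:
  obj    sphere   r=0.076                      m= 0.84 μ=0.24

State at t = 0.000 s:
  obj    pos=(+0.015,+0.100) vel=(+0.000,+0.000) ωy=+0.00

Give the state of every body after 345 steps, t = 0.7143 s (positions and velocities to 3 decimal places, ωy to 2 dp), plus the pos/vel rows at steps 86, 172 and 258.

State at t = 0.7143 s:
  obj    pos=(+0.501,-0.172) vel=(+1.360,-0.760) ωy=+20.50

Key-timestep trajectory:
   step    t(s)  obj.x    obj.z    obj.vx   obj.vz 
     86  0.1781   +0.045  +0.083  +0.339  -0.190
    172  0.3561   +0.136  +0.032  +0.678  -0.379
    258  0.5342   +0.287  -0.052  +1.017  -0.569


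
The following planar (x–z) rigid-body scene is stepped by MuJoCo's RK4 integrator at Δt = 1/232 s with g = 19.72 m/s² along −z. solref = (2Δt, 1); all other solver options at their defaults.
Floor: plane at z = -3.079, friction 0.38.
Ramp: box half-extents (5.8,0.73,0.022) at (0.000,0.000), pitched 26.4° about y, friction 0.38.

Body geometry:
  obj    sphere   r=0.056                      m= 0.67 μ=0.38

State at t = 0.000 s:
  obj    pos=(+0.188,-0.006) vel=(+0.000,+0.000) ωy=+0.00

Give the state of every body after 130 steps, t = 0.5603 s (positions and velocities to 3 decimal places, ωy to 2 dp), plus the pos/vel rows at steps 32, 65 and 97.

State at t = 0.5603 s:
  obj    pos=(+1.069,-0.443) vel=(+3.143,-1.560) ωy=+62.65

Key-timestep trajectory:
   step    t(s)  obj.x    obj.z    obj.vx   obj.vz 
     32  0.1379   +0.241  -0.033  +0.774  -0.384
     65  0.2802   +0.408  -0.116  +1.572  -0.780
     97  0.4181   +0.678  -0.250  +2.346  -1.164


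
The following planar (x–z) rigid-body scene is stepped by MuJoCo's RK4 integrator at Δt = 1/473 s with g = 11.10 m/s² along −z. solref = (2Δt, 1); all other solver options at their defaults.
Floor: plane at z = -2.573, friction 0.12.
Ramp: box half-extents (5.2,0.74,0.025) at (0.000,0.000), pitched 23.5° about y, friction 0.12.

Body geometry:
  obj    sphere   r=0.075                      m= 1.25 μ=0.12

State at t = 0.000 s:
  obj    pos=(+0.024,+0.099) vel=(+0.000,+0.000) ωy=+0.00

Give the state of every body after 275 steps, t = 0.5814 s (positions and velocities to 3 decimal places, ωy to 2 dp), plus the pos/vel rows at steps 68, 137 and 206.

State at t = 0.5814 s:
  obj    pos=(+0.521,-0.118) vel=(+1.712,-0.736) ωy=+23.67

Key-timestep trajectory:
   step    t(s)  obj.x    obj.z    obj.vx   obj.vz 
     68  0.1438   +0.054  +0.085  +0.421  -0.191
    137  0.2896   +0.147  +0.045  +0.853  -0.368
    206  0.4355   +0.303  -0.023  +1.280  -0.561


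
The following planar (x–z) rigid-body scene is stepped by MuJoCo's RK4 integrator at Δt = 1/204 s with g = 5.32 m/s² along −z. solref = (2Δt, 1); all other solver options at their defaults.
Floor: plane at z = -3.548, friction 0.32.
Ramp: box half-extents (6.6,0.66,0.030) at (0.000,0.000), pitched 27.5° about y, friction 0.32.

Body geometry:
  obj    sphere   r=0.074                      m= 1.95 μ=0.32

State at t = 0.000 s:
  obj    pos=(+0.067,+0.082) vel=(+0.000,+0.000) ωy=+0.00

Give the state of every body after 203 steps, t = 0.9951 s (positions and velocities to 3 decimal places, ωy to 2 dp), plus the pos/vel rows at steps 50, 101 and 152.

State at t = 0.9951 s:
  obj    pos=(+0.838,-0.319) vel=(+1.549,-0.806) ωy=+23.59

Key-timestep trajectory:
   step    t(s)  obj.x    obj.z    obj.vx   obj.vz 
     50  0.2451   +0.114  +0.058  +0.382  -0.199
    101  0.4951   +0.258  -0.017  +0.771  -0.401
    152  0.7451   +0.499  -0.143  +1.160  -0.604


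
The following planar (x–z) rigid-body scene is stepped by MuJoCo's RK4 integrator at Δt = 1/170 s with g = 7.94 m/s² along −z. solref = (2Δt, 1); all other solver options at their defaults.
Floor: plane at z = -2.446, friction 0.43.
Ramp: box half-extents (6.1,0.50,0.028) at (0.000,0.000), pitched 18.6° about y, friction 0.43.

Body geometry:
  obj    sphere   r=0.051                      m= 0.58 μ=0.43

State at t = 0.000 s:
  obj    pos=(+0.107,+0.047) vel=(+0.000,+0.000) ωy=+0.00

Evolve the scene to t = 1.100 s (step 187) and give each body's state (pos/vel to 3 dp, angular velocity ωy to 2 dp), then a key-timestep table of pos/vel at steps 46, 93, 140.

State at t = 1.100 s:
  obj    pos=(+1.144,-0.302) vel=(+1.886,-0.635) ωy=+39.01

Key-timestep trajectory:
   step    t(s)  obj.x    obj.z    obj.vx   obj.vz 
     46  0.2706   +0.170  +0.026  +0.464  -0.156
     93  0.5471   +0.364  -0.039  +0.938  -0.316
    140  0.8235   +0.689  -0.148  +1.412  -0.475


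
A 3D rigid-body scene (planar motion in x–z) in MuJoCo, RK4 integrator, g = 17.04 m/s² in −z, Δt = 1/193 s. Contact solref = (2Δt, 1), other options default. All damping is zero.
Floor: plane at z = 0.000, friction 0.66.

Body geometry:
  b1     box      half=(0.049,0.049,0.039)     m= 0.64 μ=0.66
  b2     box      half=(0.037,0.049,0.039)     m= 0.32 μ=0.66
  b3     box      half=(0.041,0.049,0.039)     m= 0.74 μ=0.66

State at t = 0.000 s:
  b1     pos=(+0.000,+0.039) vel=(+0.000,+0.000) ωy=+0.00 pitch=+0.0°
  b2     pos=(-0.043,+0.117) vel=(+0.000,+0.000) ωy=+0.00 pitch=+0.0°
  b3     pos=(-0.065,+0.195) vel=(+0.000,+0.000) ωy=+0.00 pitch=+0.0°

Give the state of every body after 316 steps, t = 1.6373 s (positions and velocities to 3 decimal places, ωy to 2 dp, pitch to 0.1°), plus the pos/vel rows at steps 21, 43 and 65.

State at t = 1.6373 s:
  b1     pos=(+0.000,+0.039) vel=(+0.000,+0.000) ωy=+0.00 pitch=+0.0°
  b2     pos=(-0.094,+0.037) vel=(+0.000,+0.000) ωy=+0.00 pitch=-90.0°
  b3     pos=(-0.202,+0.041) vel=(+0.000,+0.000) ωy=+0.00 pitch=-90.0°

Key-timestep trajectory:
   step    t(s)  b1.x    b1.z    b1.vx   b1.vz   b2.x    b2.z    b2.vx   b2.vz   b3.x    b3.z    b3.vx   b3.vz 
     21  0.1088   +0.000  +0.039  +0.001  +0.000   -0.047  +0.117  -0.083  +0.005   -0.077  +0.192  -0.246  -0.060
     43  0.2228   +0.000  +0.039  +0.001  +0.000   -0.067  +0.113  -0.302  -0.180   -0.132  +0.162  -0.713  -0.732
     65  0.3368   +0.000  +0.039  +0.000  +0.000   -0.099  +0.037  +0.365  -0.122   -0.203  +0.038  +0.040  +0.211


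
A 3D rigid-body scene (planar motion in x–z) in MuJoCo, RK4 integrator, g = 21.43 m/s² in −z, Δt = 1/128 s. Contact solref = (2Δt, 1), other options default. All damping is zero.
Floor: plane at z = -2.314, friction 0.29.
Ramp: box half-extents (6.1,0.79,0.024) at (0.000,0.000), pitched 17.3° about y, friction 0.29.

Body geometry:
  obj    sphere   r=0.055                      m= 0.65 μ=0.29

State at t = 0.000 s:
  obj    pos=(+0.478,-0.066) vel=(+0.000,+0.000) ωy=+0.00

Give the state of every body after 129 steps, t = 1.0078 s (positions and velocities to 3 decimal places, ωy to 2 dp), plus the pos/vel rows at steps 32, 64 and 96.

State at t = 1.0078 s:
  obj    pos=(+2.685,-0.754) vel=(+4.380,-1.364) ωy=+83.39

Key-timestep trajectory:
   step    t(s)  obj.x    obj.z    obj.vx   obj.vz 
     32  0.2500   +0.614  -0.108  +1.087  -0.338
     64  0.5000   +1.021  -0.235  +2.173  -0.677
     96  0.7500   +1.700  -0.447  +3.259  -1.015


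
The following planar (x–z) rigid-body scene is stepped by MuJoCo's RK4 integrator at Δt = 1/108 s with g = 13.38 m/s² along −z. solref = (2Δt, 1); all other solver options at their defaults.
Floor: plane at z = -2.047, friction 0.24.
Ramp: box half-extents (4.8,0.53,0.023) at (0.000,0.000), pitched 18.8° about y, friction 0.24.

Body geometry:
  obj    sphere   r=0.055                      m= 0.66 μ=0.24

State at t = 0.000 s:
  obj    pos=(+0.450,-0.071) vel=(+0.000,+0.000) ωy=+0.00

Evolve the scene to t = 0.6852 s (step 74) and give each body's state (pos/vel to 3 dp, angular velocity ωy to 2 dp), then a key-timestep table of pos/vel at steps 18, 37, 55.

State at t = 0.6852 s:
  obj    pos=(+1.135,-0.304) vel=(+1.998,-0.680) ωy=+38.35

Key-timestep trajectory:
   step    t(s)  obj.x    obj.z    obj.vx   obj.vz 
     18  0.1667   +0.491  -0.085  +0.486  -0.165
     37  0.3426   +0.621  -0.129  +0.999  -0.340
     55  0.5093   +0.828  -0.200  +1.485  -0.506


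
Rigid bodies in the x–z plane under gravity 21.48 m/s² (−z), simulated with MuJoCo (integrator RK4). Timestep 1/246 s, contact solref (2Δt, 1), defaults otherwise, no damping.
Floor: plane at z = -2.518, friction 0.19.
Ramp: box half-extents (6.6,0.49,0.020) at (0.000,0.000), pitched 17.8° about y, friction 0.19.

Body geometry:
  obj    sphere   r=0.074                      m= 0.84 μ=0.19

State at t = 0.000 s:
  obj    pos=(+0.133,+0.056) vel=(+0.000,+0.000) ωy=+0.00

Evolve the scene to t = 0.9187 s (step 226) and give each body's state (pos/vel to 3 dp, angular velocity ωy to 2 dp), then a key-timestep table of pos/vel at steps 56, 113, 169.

State at t = 0.9187 s:
  obj    pos=(+2.018,-0.549) vel=(+4.103,-1.317) ωy=+58.22

Key-timestep trajectory:
   step    t(s)  obj.x    obj.z    obj.vx   obj.vz 
     56  0.2276   +0.249  +0.019  +1.017  -0.326
    113  0.4593   +0.604  -0.095  +2.052  -0.659
    169  0.6870   +1.187  -0.282  +3.068  -0.985


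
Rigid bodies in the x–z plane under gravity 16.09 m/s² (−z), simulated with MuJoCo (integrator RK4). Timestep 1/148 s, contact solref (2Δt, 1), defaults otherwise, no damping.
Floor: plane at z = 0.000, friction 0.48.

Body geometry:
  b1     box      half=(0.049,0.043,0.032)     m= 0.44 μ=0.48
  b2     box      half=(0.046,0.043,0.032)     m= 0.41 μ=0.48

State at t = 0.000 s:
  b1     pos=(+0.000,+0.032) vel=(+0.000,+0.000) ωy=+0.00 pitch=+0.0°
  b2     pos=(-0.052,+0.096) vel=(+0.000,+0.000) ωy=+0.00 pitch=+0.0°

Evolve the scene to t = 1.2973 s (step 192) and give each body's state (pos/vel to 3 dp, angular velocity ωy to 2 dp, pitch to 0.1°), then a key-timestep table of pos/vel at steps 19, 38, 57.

State at t = 1.2973 s:
  b1     pos=(+0.000,+0.032) vel=(+0.000,+0.000) ωy=+0.00 pitch=+0.0°
  b2     pos=(-0.096,+0.046) vel=(+0.000,+0.000) ωy=+0.00 pitch=-90.0°

Key-timestep trajectory:
   step    t(s)  b1.x    b1.z    b1.vx   b1.vz   b2.x    b2.z    b2.vx   b2.vz 
     19  0.1284   +0.000  +0.032  +0.001  +0.000   -0.060  +0.094  -0.164  -0.064
     38  0.2568   +0.000  +0.032  +0.000  +0.000   -0.099  +0.043  -0.255  +0.176
     57  0.3851   +0.000  +0.032  +0.000  +0.000   -0.094  +0.046  +0.095  +0.019


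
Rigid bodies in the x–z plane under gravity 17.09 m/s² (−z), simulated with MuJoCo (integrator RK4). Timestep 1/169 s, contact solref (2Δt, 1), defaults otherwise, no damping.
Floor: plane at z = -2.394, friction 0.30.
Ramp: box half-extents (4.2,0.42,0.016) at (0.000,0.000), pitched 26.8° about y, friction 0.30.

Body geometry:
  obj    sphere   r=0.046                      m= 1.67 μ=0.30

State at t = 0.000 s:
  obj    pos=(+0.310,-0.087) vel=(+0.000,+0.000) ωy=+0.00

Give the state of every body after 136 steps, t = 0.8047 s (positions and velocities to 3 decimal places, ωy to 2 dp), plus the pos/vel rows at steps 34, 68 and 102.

State at t = 0.8047 s:
  obj    pos=(+1.901,-0.891) vel=(+3.953,-1.997) ωy=+96.27

Key-timestep trajectory:
   step    t(s)  obj.x    obj.z    obj.vx   obj.vz 
     34  0.2012   +0.409  -0.137  +0.989  -0.499
     68  0.4024   +0.708  -0.288  +1.977  -0.999
    102  0.6036   +1.205  -0.539  +2.965  -1.498


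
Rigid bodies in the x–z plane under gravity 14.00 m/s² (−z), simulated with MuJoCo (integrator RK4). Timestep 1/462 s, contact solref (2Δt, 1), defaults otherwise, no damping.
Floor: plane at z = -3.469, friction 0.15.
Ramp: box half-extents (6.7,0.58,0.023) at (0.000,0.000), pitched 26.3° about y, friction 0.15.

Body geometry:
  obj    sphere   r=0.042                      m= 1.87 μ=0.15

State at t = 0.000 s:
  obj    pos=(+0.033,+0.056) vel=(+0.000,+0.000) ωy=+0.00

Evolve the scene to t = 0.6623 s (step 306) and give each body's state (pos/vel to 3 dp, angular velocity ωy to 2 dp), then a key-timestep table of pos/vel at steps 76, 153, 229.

State at t = 0.6623 s:
  obj    pos=(+0.904,-0.375) vel=(+2.631,-1.300) ωy=+69.86

Key-timestep trajectory:
   step    t(s)  obj.x    obj.z    obj.vx   obj.vz 
     76  0.1645   +0.087  +0.030  +0.654  -0.323
    153  0.3312   +0.251  -0.052  +1.316  -0.650
    229  0.4957   +0.521  -0.185  +1.969  -0.973


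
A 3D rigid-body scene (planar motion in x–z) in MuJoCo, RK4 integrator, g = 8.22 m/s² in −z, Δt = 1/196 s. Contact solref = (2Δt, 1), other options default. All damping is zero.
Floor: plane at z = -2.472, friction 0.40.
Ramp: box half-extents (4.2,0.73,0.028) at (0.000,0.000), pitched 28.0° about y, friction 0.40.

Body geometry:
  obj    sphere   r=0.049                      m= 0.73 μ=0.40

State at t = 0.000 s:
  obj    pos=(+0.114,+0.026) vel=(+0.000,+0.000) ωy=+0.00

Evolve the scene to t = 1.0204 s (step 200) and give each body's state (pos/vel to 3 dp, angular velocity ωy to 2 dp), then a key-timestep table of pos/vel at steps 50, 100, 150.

State at t = 1.0204 s:
  obj    pos=(+1.381,-0.647) vel=(+2.483,-1.320) ωy=+57.39

Key-timestep trajectory:
   step    t(s)  obj.x    obj.z    obj.vx   obj.vz 
     50  0.2551   +0.193  -0.016  +0.621  -0.330
    100  0.5102   +0.431  -0.142  +1.242  -0.660
    150  0.7653   +0.827  -0.353  +1.863  -0.990


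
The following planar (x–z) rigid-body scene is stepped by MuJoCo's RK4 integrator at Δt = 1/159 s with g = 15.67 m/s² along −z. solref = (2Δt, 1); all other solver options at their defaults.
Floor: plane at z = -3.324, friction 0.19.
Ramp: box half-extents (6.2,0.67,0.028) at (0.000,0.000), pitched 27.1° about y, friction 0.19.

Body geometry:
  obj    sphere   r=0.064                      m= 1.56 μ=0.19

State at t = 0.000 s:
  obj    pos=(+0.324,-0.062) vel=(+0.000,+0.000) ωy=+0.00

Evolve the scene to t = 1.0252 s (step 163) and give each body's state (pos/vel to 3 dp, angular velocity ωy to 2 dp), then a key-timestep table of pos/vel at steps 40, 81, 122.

State at t = 1.0252 s:
  obj    pos=(+2.709,-1.283) vel=(+4.654,-2.381) ωy=+81.64

Key-timestep trajectory:
   step    t(s)  obj.x    obj.z    obj.vx   obj.vz 
     40  0.2516   +0.468  -0.136  +1.142  -0.585
     81  0.5094   +0.913  -0.364  +2.313  -1.183
    122  0.7673   +1.660  -0.746  +3.483  -1.782


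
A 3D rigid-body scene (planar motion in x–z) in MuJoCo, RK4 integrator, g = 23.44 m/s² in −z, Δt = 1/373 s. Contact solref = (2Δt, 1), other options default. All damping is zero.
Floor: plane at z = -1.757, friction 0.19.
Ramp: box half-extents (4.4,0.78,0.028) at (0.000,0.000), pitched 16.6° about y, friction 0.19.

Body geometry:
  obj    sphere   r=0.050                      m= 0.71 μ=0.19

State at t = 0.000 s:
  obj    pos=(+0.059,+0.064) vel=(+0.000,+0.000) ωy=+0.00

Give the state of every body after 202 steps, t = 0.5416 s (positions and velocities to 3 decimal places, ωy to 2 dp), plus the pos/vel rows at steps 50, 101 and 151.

State at t = 0.5416 s:
  obj    pos=(+0.731,-0.137) vel=(+2.483,-0.740) ωy=+51.80

Key-timestep trajectory:
   step    t(s)  obj.x    obj.z    obj.vx   obj.vz 
     50  0.1340   +0.100  +0.052  +0.615  -0.183
    101  0.2708   +0.227  +0.014  +1.241  -0.370
    151  0.4048   +0.435  -0.048  +1.856  -0.553


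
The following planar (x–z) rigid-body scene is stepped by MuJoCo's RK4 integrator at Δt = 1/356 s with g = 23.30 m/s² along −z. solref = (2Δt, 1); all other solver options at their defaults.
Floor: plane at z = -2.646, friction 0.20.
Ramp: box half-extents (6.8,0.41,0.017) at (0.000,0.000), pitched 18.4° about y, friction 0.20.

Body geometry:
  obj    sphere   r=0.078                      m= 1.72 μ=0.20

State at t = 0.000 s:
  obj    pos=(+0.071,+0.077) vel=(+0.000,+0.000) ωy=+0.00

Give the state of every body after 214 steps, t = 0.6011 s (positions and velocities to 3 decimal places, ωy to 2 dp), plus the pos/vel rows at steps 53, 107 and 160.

State at t = 0.6011 s:
  obj    pos=(+0.972,-0.223) vel=(+2.997,-0.997) ωy=+40.48

Key-timestep trajectory:
   step    t(s)  obj.x    obj.z    obj.vx   obj.vz 
     53  0.1489   +0.126  +0.058  +0.742  -0.247
    107  0.3006   +0.296  +0.002  +1.498  -0.498
    160  0.4494   +0.574  -0.091  +2.240  -0.745


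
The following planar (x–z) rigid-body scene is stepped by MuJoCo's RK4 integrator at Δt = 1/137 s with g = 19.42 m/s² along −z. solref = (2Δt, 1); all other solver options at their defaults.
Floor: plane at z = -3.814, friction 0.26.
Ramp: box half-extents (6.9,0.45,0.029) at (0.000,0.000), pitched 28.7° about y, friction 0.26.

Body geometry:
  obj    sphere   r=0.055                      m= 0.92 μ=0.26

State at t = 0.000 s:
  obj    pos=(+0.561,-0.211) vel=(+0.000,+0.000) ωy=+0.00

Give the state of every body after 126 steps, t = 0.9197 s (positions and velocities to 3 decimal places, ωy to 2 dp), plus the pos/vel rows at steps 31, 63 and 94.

State at t = 0.9197 s:
  obj    pos=(+3.032,-1.564) vel=(+5.374,-2.942) ωy=+111.35

Key-timestep trajectory:
   step    t(s)  obj.x    obj.z    obj.vx   obj.vz 
     31  0.2263   +0.711  -0.293  +1.322  -0.724
     63  0.4599   +1.179  -0.550  +2.687  -1.471
     94  0.6861   +1.937  -0.964  +4.009  -2.195


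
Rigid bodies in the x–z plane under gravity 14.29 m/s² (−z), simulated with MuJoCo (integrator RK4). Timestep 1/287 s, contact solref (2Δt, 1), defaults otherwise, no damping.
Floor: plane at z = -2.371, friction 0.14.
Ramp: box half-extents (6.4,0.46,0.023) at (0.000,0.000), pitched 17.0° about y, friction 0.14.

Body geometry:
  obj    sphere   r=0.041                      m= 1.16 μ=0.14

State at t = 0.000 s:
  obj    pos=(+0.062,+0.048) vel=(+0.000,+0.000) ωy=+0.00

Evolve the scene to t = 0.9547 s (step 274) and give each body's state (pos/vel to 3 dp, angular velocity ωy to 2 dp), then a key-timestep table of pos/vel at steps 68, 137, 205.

State at t = 0.9547 s:
  obj    pos=(+1.363,-0.350) vel=(+2.725,-0.833) ωy=+69.48

Key-timestep trajectory:
   step    t(s)  obj.x    obj.z    obj.vx   obj.vz 
     68  0.2369   +0.142  +0.023  +0.676  -0.207
    137  0.4774   +0.387  -0.051  +1.362  -0.417
    205  0.7143   +0.790  -0.175  +2.039  -0.623


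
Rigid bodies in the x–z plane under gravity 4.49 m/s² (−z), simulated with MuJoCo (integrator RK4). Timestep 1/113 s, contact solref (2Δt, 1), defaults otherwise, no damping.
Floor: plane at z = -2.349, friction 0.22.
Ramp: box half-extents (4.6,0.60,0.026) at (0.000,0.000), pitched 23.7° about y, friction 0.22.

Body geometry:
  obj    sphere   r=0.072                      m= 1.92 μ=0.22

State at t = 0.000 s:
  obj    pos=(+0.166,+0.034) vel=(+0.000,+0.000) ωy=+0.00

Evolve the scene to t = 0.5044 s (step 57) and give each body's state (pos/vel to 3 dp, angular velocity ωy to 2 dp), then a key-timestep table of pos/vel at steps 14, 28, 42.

State at t = 0.5044 s:
  obj    pos=(+0.316,-0.032) vel=(+0.596,-0.261) ωy=+9.02

Key-timestep trajectory:
   step    t(s)  obj.x    obj.z    obj.vx   obj.vz 
     14  0.1239   +0.175  +0.030  +0.146  -0.064
     28  0.2478   +0.202  +0.018  +0.293  -0.128
     42  0.3717   +0.248  -0.002  +0.439  -0.193


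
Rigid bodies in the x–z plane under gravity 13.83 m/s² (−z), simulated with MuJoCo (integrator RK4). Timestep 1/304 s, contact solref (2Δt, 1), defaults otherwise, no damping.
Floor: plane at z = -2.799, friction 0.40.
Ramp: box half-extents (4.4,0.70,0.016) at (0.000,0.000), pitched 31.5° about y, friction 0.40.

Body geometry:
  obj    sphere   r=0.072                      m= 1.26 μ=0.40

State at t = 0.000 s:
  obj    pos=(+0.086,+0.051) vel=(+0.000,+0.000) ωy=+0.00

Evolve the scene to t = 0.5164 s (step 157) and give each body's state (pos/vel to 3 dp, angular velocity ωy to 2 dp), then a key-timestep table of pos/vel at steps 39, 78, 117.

State at t = 0.5164 s:
  obj    pos=(+0.673,-0.309) vel=(+2.273,-1.393) ωy=+37.01

Key-timestep trajectory:
   step    t(s)  obj.x    obj.z    obj.vx   obj.vz 
     39  0.1283   +0.122  +0.028  +0.565  -0.346
     78  0.2566   +0.231  -0.038  +1.129  -0.692
    117  0.3849   +0.412  -0.149  +1.694  -1.038


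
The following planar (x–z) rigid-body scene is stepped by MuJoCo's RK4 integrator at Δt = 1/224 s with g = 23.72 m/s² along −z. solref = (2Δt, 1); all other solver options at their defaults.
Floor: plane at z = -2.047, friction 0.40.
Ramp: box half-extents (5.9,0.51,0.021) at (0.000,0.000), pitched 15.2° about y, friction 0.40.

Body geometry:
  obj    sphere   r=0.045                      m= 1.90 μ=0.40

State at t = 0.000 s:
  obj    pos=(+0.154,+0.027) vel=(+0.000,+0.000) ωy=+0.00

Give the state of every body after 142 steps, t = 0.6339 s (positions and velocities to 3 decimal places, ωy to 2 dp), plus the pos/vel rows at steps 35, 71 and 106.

State at t = 0.6339 s:
  obj    pos=(+1.015,-0.207) vel=(+2.717,-0.738) ωy=+62.57

Key-timestep trajectory:
   step    t(s)  obj.x    obj.z    obj.vx   obj.vz 
     35  0.1562   +0.206  +0.012  +0.670  -0.182
     71  0.3170   +0.369  -0.032  +1.359  -0.369
    106  0.4732   +0.634  -0.104  +2.028  -0.551


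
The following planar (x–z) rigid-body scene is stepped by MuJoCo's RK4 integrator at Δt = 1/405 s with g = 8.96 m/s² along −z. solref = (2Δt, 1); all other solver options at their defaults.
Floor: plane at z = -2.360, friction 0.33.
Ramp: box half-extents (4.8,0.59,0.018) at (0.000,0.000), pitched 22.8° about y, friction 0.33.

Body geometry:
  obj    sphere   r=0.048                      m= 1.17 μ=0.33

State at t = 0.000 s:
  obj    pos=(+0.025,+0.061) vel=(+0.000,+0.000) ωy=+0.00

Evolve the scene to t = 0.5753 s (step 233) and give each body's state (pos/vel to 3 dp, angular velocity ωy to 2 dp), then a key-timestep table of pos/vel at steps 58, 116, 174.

State at t = 0.5753 s:
  obj    pos=(+0.403,-0.098) vel=(+1.315,-0.553) ωy=+29.72

Key-timestep trajectory:
   step    t(s)  obj.x    obj.z    obj.vx   obj.vz 
     58  0.1432   +0.048  +0.051  +0.327  -0.138
    116  0.2864   +0.119  +0.022  +0.655  -0.275
    174  0.4296   +0.236  -0.028  +0.982  -0.413


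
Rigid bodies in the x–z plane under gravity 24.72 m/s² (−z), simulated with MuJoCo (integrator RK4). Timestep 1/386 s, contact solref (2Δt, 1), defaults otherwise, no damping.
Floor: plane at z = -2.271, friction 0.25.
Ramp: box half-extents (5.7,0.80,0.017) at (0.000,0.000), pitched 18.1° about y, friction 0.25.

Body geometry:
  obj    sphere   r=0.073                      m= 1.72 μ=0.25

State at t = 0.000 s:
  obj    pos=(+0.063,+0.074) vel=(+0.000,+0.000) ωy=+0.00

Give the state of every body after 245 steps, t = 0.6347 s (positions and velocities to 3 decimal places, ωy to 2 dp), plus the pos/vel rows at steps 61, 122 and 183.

State at t = 0.6347 s:
  obj    pos=(+1.113,-0.269) vel=(+3.310,-1.082) ωy=+47.69

Key-timestep trajectory:
   step    t(s)  obj.x    obj.z    obj.vx   obj.vz 
     61  0.1580   +0.128  +0.053  +0.824  -0.269
    122  0.3161   +0.324  -0.011  +1.648  -0.539
    183  0.4741   +0.649  -0.117  +2.472  -0.808


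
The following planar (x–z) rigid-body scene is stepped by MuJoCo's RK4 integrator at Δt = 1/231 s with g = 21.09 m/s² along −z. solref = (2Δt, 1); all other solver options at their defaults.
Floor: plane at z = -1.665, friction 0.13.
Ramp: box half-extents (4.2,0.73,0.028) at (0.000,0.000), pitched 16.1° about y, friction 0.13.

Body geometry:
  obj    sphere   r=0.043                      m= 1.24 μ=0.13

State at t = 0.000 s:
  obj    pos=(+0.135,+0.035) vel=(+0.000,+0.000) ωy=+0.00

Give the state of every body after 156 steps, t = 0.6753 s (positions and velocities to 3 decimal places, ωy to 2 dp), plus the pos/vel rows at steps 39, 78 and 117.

State at t = 0.6753 s:
  obj    pos=(+1.050,-0.229) vel=(+2.711,-0.782) ωy=+65.59

Key-timestep trajectory:
   step    t(s)  obj.x    obj.z    obj.vx   obj.vz 
     39  0.1688   +0.192  +0.018  +0.678  -0.196
     78  0.3377   +0.364  -0.031  +1.356  -0.391
    117  0.5065   +0.650  -0.114  +2.033  -0.587


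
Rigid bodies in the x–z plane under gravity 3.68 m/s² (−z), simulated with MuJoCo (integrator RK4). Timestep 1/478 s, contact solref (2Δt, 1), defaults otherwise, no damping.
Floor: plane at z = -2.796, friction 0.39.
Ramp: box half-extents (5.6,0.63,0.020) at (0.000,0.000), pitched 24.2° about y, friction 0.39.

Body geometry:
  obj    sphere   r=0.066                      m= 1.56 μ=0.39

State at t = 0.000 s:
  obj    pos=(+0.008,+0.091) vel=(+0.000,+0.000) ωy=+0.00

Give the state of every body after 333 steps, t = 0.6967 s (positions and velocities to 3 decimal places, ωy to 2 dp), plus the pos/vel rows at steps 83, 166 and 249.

State at t = 0.6967 s:
  obj    pos=(+0.246,-0.016) vel=(+0.685,-0.308) ωy=+11.37

Key-timestep trajectory:
   step    t(s)  obj.x    obj.z    obj.vx   obj.vz 
     83  0.1736   +0.023  +0.084  +0.171  -0.077
    166  0.3473   +0.067  +0.064  +0.341  -0.153
    249  0.5209   +0.141  +0.031  +0.512  -0.230


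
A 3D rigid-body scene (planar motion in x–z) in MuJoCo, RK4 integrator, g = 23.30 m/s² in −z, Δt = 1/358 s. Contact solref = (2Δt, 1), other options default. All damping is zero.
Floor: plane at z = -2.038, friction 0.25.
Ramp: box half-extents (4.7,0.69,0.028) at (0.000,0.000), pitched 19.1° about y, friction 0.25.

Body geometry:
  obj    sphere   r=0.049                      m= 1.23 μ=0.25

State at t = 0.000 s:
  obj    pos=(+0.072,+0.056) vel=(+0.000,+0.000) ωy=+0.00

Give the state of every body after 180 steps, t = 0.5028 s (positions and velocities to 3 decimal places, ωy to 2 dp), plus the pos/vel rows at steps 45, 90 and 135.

State at t = 0.5028 s:
  obj    pos=(+0.723,-0.169) vel=(+2.587,-0.896) ωy=+55.87

Key-timestep trajectory:
   step    t(s)  obj.x    obj.z    obj.vx   obj.vz 
     45  0.1257   +0.113  +0.042  +0.647  -0.224
     90  0.2514   +0.235  +0.000  +1.294  -0.448
    135  0.3771   +0.438  -0.070  +1.941  -0.672


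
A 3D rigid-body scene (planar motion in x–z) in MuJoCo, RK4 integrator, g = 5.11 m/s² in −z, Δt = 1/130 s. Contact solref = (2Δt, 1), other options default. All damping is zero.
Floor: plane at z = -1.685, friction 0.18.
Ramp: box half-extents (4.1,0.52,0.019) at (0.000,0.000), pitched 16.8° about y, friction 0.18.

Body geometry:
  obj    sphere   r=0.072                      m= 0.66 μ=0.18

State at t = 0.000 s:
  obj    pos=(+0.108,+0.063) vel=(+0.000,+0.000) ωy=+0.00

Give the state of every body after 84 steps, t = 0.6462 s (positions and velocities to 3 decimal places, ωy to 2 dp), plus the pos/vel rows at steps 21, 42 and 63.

State at t = 0.6462 s:
  obj    pos=(+0.319,-0.001) vel=(+0.653,-0.197) ωy=+9.46

Key-timestep trajectory:
   step    t(s)  obj.x    obj.z    obj.vx   obj.vz 
     21  0.1615   +0.121  +0.058  +0.163  -0.049
     42  0.3231   +0.161  +0.047  +0.326  -0.099
     63  0.4846   +0.227  +0.027  +0.489  -0.148


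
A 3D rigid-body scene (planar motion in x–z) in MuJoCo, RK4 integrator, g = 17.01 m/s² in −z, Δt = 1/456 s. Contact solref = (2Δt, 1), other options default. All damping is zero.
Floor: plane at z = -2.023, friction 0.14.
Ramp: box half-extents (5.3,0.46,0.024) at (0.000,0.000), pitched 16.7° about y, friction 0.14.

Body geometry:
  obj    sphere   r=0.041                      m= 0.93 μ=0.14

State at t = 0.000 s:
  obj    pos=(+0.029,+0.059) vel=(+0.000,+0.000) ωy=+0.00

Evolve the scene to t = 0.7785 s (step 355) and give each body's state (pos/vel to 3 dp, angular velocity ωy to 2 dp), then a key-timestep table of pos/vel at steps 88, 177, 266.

State at t = 0.7785 s:
  obj    pos=(+1.043,-0.245) vel=(+2.604,-0.781) ωy=+66.29

Key-timestep trajectory:
   step    t(s)  obj.x    obj.z    obj.vx   obj.vz 
     88  0.1930   +0.091  +0.040  +0.645  -0.194
    177  0.3882   +0.281  -0.016  +1.298  -0.389
    266  0.5833   +0.598  -0.112  +1.951  -0.585


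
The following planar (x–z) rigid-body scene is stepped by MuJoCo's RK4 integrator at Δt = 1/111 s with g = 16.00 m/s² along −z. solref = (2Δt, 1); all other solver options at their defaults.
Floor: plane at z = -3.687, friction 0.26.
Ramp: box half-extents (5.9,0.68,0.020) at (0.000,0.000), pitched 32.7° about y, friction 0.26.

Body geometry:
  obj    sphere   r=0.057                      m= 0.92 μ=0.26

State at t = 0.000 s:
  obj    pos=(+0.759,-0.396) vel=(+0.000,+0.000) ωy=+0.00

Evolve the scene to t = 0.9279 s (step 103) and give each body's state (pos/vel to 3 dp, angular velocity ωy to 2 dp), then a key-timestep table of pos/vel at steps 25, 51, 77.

State at t = 0.9279 s:
  obj    pos=(+2.997,-1.832) vel=(+4.822,-3.096) ωy=+100.46

Key-timestep trajectory:
   step    t(s)  obj.x    obj.z    obj.vx   obj.vz 
     25  0.2252   +0.891  -0.481  +1.171  -0.752
     51  0.4595   +1.308  -0.748  +2.388  -1.533
     77  0.6937   +2.010  -1.199  +3.605  -2.314


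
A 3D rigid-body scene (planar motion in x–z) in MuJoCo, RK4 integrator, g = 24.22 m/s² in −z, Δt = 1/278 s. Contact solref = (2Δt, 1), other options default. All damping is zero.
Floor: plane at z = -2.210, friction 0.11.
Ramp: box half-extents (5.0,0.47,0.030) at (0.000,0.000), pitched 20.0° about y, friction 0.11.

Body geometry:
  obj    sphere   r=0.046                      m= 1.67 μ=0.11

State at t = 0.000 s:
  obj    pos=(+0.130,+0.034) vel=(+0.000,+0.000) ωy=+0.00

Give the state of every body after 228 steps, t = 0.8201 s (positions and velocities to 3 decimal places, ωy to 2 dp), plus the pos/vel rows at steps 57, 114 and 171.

State at t = 0.8201 s:
  obj    pos=(+2.000,-0.647) vel=(+4.560,-1.660) ωy=+105.46

Key-timestep trajectory:
   step    t(s)  obj.x    obj.z    obj.vx   obj.vz 
     57  0.2050   +0.247  -0.009  +1.140  -0.415
    114  0.4101   +0.598  -0.137  +2.280  -0.830
    171  0.6151   +1.182  -0.349  +3.420  -1.245


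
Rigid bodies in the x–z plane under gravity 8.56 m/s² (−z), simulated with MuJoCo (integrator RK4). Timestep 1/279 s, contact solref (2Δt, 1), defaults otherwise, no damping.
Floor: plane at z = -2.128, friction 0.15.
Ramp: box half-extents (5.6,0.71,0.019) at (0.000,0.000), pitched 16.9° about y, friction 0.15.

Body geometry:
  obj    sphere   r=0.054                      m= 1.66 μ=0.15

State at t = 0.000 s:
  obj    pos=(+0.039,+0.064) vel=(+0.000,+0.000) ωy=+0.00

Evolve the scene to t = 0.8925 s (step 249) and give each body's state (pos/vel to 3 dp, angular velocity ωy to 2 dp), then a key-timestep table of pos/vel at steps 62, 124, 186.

State at t = 0.8925 s:
  obj    pos=(+0.716,-0.141) vel=(+1.518,-0.461) ωy=+29.37

Key-timestep trajectory:
   step    t(s)  obj.x    obj.z    obj.vx   obj.vz 
     62  0.2222   +0.081  +0.052  +0.378  -0.115
    124  0.4444   +0.207  +0.013  +0.756  -0.230
    186  0.6667   +0.417  -0.050  +1.134  -0.344


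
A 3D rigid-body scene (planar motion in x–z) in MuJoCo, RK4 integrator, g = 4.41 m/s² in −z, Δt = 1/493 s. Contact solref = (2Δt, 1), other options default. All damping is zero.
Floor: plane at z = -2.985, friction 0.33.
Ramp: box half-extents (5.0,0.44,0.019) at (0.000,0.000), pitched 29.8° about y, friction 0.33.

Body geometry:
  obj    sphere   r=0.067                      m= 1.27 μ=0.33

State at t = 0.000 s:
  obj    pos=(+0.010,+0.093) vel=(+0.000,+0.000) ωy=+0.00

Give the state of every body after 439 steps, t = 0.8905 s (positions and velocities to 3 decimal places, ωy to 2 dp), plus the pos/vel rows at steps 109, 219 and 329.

State at t = 0.8905 s:
  obj    pos=(+0.549,-0.215) vel=(+1.210,-0.693) ωy=+20.80

Key-timestep trajectory:
   step    t(s)  obj.x    obj.z    obj.vx   obj.vz 
    109  0.2211   +0.043  +0.074  +0.300  -0.172
    219  0.4442   +0.144  +0.017  +0.603  -0.346
    329  0.6673   +0.313  -0.080  +0.907  -0.519


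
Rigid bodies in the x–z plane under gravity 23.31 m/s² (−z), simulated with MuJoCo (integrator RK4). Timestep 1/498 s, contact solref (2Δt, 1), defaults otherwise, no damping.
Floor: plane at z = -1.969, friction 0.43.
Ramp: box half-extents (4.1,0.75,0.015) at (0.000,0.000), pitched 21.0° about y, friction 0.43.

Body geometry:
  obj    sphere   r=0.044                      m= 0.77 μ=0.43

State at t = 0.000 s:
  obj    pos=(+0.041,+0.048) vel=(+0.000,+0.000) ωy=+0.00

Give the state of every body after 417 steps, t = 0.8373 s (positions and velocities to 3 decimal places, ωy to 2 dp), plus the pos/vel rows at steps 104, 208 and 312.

State at t = 0.8373 s:
  obj    pos=(+1.994,-0.702) vel=(+4.664,-1.791) ωy=+113.54

Key-timestep trajectory:
   step    t(s)  obj.x    obj.z    obj.vx   obj.vz 
    104  0.2088   +0.162  +0.001  +1.163  -0.447
    208  0.4177   +0.527  -0.139  +2.327  -0.893
    312  0.6265   +1.134  -0.372  +3.490  -1.340


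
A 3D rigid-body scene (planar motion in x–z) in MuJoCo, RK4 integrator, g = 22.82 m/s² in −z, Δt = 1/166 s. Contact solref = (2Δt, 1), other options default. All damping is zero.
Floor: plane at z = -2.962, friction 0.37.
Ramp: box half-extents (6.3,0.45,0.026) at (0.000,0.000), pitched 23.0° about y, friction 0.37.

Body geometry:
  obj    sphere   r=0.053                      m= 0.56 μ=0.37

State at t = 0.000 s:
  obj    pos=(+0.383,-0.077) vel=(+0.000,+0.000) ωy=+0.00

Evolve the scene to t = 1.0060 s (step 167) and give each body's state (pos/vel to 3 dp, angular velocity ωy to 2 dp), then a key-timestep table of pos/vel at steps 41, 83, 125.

State at t = 1.0060 s:
  obj    pos=(+3.350,-1.336) vel=(+5.898,-2.503) ωy=+120.88

Key-timestep trajectory:
   step    t(s)  obj.x    obj.z    obj.vx   obj.vz 
     41  0.2470   +0.562  -0.153  +1.448  -0.615
     83  0.5000   +1.116  -0.388  +2.931  -1.244
    125  0.7530   +2.045  -0.782  +4.414  -1.874


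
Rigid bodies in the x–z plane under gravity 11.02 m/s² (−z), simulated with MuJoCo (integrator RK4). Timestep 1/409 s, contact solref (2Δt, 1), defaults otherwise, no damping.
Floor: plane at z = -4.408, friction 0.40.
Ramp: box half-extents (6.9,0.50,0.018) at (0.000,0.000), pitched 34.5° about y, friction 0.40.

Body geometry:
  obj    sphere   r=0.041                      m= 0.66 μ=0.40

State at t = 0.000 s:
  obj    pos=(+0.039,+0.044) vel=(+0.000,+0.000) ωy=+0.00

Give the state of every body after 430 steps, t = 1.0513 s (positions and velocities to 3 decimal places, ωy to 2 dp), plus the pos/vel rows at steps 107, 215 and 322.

State at t = 1.0513 s:
  obj    pos=(+2.070,-1.351) vel=(+3.863,-2.655) ωy=+114.32

Key-timestep trajectory:
   step    t(s)  obj.x    obj.z    obj.vx   obj.vz 
    107  0.2616   +0.165  -0.042  +0.961  -0.661
    215  0.5257   +0.547  -0.304  +1.931  -1.327
    322  0.7873   +1.178  -0.738  +2.893  -1.988


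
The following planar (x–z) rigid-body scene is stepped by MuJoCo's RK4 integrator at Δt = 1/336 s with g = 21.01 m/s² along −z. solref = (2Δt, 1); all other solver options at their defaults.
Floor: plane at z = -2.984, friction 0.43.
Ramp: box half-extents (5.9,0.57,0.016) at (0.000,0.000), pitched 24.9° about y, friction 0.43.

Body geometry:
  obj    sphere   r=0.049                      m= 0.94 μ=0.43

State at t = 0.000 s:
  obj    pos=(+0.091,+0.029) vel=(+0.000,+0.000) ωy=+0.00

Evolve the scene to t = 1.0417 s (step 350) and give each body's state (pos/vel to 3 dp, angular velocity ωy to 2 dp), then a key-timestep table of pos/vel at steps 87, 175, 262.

State at t = 1.0417 s:
  obj    pos=(+3.201,-1.414) vel=(+5.970,-2.771) ωy=+134.31

Key-timestep trajectory:
   step    t(s)  obj.x    obj.z    obj.vx   obj.vz 
     87  0.2589   +0.283  -0.060  +1.484  -0.689
    175  0.5208   +0.869  -0.332  +2.985  -1.386
    262  0.7798   +1.834  -0.779  +4.469  -2.074


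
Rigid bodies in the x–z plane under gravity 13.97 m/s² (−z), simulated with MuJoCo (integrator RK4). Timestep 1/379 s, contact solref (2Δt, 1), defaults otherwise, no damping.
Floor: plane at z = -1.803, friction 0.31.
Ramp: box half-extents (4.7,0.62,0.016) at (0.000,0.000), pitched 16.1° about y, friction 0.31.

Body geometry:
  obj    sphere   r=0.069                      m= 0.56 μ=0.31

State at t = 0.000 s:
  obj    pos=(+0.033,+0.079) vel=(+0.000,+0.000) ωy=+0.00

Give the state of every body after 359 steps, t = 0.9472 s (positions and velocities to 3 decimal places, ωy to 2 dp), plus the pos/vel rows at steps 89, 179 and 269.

State at t = 0.9472 s:
  obj    pos=(+1.226,-0.265) vel=(+2.518,-0.727) ωy=+37.98

Key-timestep trajectory:
   step    t(s)  obj.x    obj.z    obj.vx   obj.vz 
     89  0.2348   +0.106  +0.058  +0.624  -0.180
    179  0.4723   +0.330  -0.007  +1.256  -0.362
    269  0.7098   +0.703  -0.114  +1.887  -0.545


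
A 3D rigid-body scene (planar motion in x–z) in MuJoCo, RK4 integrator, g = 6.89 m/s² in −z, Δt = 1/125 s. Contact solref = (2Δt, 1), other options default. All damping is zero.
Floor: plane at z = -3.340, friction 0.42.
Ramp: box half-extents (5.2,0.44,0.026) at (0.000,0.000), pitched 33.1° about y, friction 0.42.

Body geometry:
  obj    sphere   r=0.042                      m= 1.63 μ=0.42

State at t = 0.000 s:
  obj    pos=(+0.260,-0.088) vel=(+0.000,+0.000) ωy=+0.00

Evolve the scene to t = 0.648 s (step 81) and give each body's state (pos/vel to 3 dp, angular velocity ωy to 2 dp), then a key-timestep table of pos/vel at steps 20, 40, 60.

State at t = 0.648 s:
  obj    pos=(+0.733,-0.396) vel=(+1.459,-0.951) ωy=+41.45

Key-timestep trajectory:
   step    t(s)  obj.x    obj.z    obj.vx   obj.vz 
     20  0.1600   +0.289  -0.107  +0.360  -0.235
     40  0.3200   +0.375  -0.163  +0.720  -0.470
     60  0.4800   +0.519  -0.257  +1.081  -0.704


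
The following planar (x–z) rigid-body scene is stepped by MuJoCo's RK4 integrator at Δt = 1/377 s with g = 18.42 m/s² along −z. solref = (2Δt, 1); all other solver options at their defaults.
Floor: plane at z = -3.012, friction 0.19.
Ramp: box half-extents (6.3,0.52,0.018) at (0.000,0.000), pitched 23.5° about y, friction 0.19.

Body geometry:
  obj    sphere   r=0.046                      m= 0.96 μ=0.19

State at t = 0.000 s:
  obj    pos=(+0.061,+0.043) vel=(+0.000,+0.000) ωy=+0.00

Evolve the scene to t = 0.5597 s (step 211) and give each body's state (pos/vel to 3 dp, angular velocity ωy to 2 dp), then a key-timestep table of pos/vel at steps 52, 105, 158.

State at t = 0.5597 s:
  obj    pos=(+0.815,-0.284) vel=(+2.693,-1.171) ωy=+63.82

Key-timestep trajectory:
   step    t(s)  obj.x    obj.z    obj.vx   obj.vz 
     52  0.1379   +0.107  +0.023  +0.664  -0.289
    105  0.2785   +0.248  -0.038  +1.340  -0.583
    158  0.4191   +0.484  -0.141  +2.017  -0.877


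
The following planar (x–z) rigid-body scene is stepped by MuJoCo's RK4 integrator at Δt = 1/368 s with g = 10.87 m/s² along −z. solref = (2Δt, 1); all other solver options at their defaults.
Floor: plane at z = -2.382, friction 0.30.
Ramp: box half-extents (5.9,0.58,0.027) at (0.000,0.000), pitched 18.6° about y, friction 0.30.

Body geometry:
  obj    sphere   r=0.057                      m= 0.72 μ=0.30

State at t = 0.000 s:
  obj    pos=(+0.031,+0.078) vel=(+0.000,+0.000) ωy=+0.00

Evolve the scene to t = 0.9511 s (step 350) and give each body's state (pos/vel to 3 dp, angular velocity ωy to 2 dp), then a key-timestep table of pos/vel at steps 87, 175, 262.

State at t = 0.9511 s:
  obj    pos=(+1.093,-0.279) vel=(+2.232,-0.751) ωy=+41.32

Key-timestep trajectory:
   step    t(s)  obj.x    obj.z    obj.vx   obj.vz 
     87  0.2364   +0.097  +0.056  +0.555  -0.187
    175  0.4755   +0.296  -0.011  +1.116  -0.376
    262  0.7120   +0.626  -0.122  +1.671  -0.562


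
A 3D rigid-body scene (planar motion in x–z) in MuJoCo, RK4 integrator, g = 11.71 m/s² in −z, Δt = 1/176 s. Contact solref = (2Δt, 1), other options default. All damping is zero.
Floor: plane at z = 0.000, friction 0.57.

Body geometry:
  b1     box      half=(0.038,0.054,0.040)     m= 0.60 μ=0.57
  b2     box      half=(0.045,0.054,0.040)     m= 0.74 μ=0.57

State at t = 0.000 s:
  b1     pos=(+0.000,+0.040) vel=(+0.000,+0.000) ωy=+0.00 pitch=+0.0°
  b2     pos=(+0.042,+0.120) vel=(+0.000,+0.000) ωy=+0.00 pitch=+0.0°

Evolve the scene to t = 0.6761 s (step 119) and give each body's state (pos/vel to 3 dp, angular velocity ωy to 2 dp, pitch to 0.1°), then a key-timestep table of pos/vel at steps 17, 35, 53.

State at t = 0.6761 s:
  b1     pos=(+0.000,+0.040) vel=(+0.000,+0.000) ωy=+0.00 pitch=+0.0°
  b2     pos=(+0.091,+0.045) vel=(+0.000,+0.000) ωy=+0.00 pitch=+90.0°

Key-timestep trajectory:
   step    t(s)  b1.x    b1.z    b1.vx   b1.vz   b2.x    b2.z    b2.vx   b2.vz 
     17  0.0966   +0.000  +0.040  +0.000  +0.000   +0.046  +0.119  +0.081  -0.015
     35  0.1989   +0.000  +0.040  -0.001  +0.000   +0.062  +0.112  +0.268  -0.191
     53  0.3011   +0.000  +0.040  +0.000  +0.000   +0.093  +0.044  +0.212  -1.030
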